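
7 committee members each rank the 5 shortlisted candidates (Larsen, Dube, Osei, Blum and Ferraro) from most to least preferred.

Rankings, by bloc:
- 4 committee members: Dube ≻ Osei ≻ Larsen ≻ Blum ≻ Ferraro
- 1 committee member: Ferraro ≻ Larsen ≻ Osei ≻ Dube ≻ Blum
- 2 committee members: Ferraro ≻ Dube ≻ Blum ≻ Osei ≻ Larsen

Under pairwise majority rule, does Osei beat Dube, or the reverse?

Ballots ranking Osei above Dube: 1.
Ballots ranking Dube above Osei: 7 − 1 = 6.
Dube wins the head-to-head 6–1.

Dube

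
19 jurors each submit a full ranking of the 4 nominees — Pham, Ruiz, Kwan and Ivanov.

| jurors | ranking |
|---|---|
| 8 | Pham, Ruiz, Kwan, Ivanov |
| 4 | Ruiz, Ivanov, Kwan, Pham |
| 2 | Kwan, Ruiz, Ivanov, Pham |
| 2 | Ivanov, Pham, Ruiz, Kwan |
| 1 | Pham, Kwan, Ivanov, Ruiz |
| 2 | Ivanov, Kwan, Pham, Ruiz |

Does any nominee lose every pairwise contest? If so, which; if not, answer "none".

Pairwise majorities:
Pham vs Ruiz: Pham preferred on 8+2+1+2 = 13 ballots; Pham wins 13–6.
Pham vs Kwan: Pham, 11–8.
Pham vs Ivanov: 8+1 = 9 for Pham, 10 for Ivanov — Ivanov by 10–9.
Ruiz vs Kwan: Ruiz wins 14–5.
Ruiz vs Ivanov: Ruiz wins 14–5.
Kwan–Ivanov: Kwan 11–8.
Every nominee wins at least one matchup (Pham beats Ruiz; Ruiz beats Kwan; Kwan beats Ivanov; Ivanov beats Pham), so there is no Condorcet loser.

none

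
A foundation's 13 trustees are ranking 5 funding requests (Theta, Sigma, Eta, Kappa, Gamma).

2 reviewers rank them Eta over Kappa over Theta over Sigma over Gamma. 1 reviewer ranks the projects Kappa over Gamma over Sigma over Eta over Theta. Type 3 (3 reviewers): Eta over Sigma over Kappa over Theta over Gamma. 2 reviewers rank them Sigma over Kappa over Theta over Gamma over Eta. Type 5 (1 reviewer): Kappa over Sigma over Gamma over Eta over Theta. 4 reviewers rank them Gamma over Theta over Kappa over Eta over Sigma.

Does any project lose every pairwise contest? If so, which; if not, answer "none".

none

Head-to-head results (13 reviewers):
Theta vs Sigma: 6 to 7, Sigma.
Theta vs Eta: Eta wins 7–6.
Theta vs Kappa: 4 for Theta, 9 for Kappa — Kappa by 9–4.
Theta vs Gamma: Theta preferred on 2+3+2 = 7 ballots; Theta wins 7–6.
Sigma vs Eta: Sigma is ranked higher on 1+2+1 = 4 ballots, Eta on 9. Eta wins 9–4.
Sigma vs Kappa: Sigma is ranked higher on 3+2 = 5 ballots, Kappa on 8. Kappa wins 8–5.
Sigma vs Gamma: Sigma, 8–5.
Eta vs Kappa: Kappa wins 8–5.
Eta vs Gamma: Eta is ranked higher on 2+3 = 5 ballots, Gamma on 8. Gamma wins 8–5.
Kappa–Gamma: Kappa 9–4.
Every project wins at least one matchup (Theta beats Gamma; Sigma beats Theta; Eta beats Theta; Kappa beats Theta; Gamma beats Eta), so there is no Condorcet loser.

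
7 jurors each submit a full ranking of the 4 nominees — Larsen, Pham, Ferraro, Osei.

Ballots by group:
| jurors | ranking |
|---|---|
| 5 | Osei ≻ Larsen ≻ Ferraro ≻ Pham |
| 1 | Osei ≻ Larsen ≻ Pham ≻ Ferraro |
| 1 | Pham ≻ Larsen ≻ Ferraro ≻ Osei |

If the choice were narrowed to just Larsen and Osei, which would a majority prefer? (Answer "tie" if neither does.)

Ballots ranking Larsen above Osei: 1.
Ballots ranking Osei above Larsen: 7 − 1 = 6.
Osei wins the head-to-head 6–1.

Osei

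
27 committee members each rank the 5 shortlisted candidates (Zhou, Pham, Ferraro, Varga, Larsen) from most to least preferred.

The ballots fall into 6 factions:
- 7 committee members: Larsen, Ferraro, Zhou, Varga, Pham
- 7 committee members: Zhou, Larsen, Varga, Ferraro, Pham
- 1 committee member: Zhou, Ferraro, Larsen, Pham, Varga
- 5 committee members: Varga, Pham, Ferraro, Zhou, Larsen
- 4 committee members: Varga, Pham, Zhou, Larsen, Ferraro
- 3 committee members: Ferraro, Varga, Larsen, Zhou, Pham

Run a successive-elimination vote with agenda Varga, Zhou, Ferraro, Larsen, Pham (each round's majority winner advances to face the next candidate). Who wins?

Round 1: Varga vs Zhou — 12–15, Zhou advances.
Round 2: Zhou vs Ferraro — 12–15, Ferraro advances.
Round 3: Ferraro vs Larsen — 9–18, Larsen advances.
Round 4: Larsen vs Pham — 18–9, Larsen advances.
Larsen survives the agenda.

Larsen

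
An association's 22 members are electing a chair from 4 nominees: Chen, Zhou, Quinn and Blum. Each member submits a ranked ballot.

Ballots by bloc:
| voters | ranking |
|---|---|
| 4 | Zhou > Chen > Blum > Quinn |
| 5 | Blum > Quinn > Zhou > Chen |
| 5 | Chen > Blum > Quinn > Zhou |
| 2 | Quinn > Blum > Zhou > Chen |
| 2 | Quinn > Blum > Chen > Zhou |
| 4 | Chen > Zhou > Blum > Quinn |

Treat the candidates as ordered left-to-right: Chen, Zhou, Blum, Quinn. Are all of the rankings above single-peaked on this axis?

no

Axis positions: Chen=1, Zhou=2, Blum=3, Quinn=4.
Bloc 1 (peak Zhou at position 2): ranking walks positions 2-1-3-4, expanding outward from the peak — single-peaked.
Bloc 2 (peak Blum at position 3): ranking walks positions 3-4-2-1, expanding outward from the peak — single-peaked.
Bloc 3: ranking walks positions 1-3-4-2; Blum is ranked above Zhou even though Zhou lies between Blum and the peak Chen on the axis — preferences dip and rise again. Not single-peaked.
Bloc 4 (peak Quinn at position 4): ranking walks positions 4-3-2-1, expanding outward from the peak — single-peaked.
Bloc 5: ranking walks positions 4-3-1-2; Chen is ranked above Zhou even though Zhou lies between Chen and the peak Quinn on the axis — preferences dip and rise again. Not single-peaked.
Bloc 6 (peak Chen at position 1): ranking walks positions 1-2-3-4, expanding outward from the peak — single-peaked.
Bloc 3 violates single-peakedness, so the profile is not single-peaked on this axis.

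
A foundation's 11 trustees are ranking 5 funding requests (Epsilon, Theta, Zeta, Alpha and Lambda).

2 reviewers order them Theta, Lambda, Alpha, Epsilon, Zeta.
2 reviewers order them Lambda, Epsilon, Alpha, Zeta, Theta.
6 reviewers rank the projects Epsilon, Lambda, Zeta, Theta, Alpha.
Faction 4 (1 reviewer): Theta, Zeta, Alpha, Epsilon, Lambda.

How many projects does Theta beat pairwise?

Theta against each rival (11 reviewers):
Theta vs Epsilon: Epsilon, 8–3.
Theta vs Zeta: Zeta wins 8–3.
Theta vs Alpha: Theta, 9–2.
Theta–Lambda: Lambda 8–3.
Theta beats Alpha; loses to Epsilon, Zeta, Lambda — 1 pairwise win.

1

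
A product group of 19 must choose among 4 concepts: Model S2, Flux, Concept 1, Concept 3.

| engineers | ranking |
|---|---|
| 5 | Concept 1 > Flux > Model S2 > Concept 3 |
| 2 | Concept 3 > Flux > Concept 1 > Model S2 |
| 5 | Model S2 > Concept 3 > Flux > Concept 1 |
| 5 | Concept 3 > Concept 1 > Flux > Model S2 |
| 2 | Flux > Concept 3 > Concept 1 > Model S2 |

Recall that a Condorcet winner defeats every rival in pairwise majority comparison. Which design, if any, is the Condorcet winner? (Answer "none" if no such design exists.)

Pairwise majorities:
Model S2 vs Flux: Model S2 is ranked higher on 5 ballots, Flux on 14. Flux wins 14–5.
Model S2 vs Concept 1: 5 to 14, Concept 1.
Model S2 vs Concept 3: 10 to 9, Model S2.
Flux vs Concept 1: Concept 1, 10–9.
Flux vs Concept 3: 7 to 12, Concept 3.
Concept 1 vs Concept 3: Concept 3, 14–5.
No design is unbeaten: Model S2 loses to Flux; Flux loses to Concept 1; Concept 1 loses to Concept 3; Concept 3 loses to Model S2. In particular Model S2 > Concept 3 > Flux > Model S2 is a majority cycle — no Condorcet winner exists.

none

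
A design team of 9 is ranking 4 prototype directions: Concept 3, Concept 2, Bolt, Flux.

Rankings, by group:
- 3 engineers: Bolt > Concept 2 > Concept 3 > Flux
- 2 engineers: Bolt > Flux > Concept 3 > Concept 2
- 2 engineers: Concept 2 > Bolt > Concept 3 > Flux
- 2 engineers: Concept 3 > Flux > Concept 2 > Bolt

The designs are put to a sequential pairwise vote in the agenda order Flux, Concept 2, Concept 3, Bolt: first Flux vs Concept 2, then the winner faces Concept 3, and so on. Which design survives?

Round 1: Flux vs Concept 2 — 4–5, Concept 2 advances.
Round 2: Concept 2 vs Concept 3 — 5–4, Concept 2 advances.
Round 3: Concept 2 vs Bolt — 4–5, Bolt advances.
The agenda winner is Bolt.

Bolt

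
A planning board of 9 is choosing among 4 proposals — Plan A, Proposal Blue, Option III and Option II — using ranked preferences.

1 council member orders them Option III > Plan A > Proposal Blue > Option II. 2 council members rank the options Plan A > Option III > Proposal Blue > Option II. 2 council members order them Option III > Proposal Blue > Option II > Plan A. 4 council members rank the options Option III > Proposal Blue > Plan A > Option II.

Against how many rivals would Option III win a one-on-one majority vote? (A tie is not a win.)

3

Option III against each rival (9 council members):
Option III–Plan A: Option III 7–2.
Option III vs Proposal Blue: Option III, 9–0.
Option III–Option II: Option III 9–0.
Option III beats Plan A, Proposal Blue, Option II — 3 pairwise wins.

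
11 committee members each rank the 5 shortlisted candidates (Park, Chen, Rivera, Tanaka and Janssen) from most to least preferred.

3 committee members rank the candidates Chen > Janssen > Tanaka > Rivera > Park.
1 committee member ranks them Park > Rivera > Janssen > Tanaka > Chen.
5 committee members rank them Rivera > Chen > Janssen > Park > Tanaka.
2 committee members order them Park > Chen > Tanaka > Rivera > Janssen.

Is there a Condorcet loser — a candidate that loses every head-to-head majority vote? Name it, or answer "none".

Tanaka

Pairwise majorities:
Park vs Chen: 1+2 = 3 for Park, 8 for Chen — Chen by 8–3.
Park vs Rivera: Rivera wins 8–3.
Park vs Tanaka: 1+5+2 = 8 for Park, 3 for Tanaka — Park by 8–3.
Park vs Janssen: Park is ranked higher on 1+2 = 3 ballots, Janssen on 8. Janssen wins 8–3.
Chen vs Rivera: Chen is ranked higher on 3+2 = 5 ballots, Rivera on 6. Rivera wins 6–5.
Chen vs Tanaka: Chen is ranked higher on 3+5+2 = 10 ballots, Tanaka on 1. Chen wins 10–1.
Chen vs Janssen: Chen, 10–1.
Rivera vs Tanaka: Rivera, 6–5.
Rivera vs Janssen: Rivera is ranked higher on 1+5+2 = 8 ballots, Janssen on 3. Rivera wins 8–3.
Tanaka vs Janssen: 2 to 9, Janssen.
Tanaka is beaten in every head-to-head and is the Condorcet loser.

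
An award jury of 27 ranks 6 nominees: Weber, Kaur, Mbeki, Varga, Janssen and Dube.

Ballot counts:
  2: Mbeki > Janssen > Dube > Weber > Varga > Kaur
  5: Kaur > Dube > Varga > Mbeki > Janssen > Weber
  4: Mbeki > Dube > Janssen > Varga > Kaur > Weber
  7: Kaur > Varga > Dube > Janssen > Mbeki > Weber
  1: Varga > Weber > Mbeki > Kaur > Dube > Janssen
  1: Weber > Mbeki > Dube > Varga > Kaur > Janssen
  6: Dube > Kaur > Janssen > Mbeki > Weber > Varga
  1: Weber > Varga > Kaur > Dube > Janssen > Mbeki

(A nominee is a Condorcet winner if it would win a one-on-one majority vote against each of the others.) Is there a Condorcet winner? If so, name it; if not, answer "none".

Kaur

Check each pair by majority over 27 ballots:
Weber vs Kaur: 2+1+1+1 = 5 for Weber, 22 for Kaur — Kaur by 22–5.
Weber vs Mbeki: Weber is ranked higher on 1+1+1 = 3 ballots, Mbeki on 24. Mbeki wins 24–3.
Weber vs Varga: Weber is ranked higher on 2+1+6+1 = 10 ballots, Varga on 17. Varga wins 17–10.
Weber vs Janssen: 3 to 24, Janssen.
Weber vs Dube: Weber preferred on 1+1+1 = 3 ballots; Dube wins 24–3.
Kaur vs Mbeki: Kaur preferred on 5+7+6+1 = 19 ballots; Kaur wins 19–8.
Kaur vs Varga: 18 to 9, Kaur.
Kaur vs Janssen: 21 to 6, Kaur.
Kaur vs Dube: Kaur is ranked higher on 5+7+1+1 = 14 ballots, Dube on 13. Kaur wins 14–13.
Mbeki vs Varga: Mbeki preferred on 2+4+1+6 = 13 ballots; Varga wins 14–13.
Mbeki vs Janssen: 2+5+4+1+1 = 13 for Mbeki, 14 for Janssen — Janssen by 14–13.
Mbeki vs Dube: Mbeki is ranked higher on 2+4+1+1 = 8 ballots, Dube on 19. Dube wins 19–8.
Varga vs Janssen: Varga preferred on 5+7+1+1+1 = 15 ballots; Varga wins 15–12.
Varga vs Dube: Varga is ranked higher on 7+1+1 = 9 ballots, Dube on 18. Dube wins 18–9.
Janssen vs Dube: Janssen is ranked higher on 2 ballots, Dube on 25. Dube wins 25–2.
Kaur beats each of Weber, Mbeki, Varga, Janssen, Dube — Kaur is the Condorcet winner.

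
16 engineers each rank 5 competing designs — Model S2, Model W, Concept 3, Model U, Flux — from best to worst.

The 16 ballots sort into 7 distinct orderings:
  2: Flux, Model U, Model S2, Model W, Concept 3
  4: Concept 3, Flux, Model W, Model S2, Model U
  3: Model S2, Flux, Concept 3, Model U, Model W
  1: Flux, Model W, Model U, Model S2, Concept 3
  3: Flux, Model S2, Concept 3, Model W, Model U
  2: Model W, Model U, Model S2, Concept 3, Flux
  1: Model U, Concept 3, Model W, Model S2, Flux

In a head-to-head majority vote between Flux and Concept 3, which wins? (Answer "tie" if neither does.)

Ballots ranking Flux above Concept 3: 2 + 3 + 1 + 3 = 9.
Ballots ranking Concept 3 above Flux: 16 − 9 = 7.
Flux wins the head-to-head 9–7.

Flux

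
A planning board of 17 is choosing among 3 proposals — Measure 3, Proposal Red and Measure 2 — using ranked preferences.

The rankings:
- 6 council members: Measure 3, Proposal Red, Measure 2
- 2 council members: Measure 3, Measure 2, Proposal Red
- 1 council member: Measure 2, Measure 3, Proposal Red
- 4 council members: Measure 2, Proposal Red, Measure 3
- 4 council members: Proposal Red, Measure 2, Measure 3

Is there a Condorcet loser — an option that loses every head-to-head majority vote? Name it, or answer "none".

none

Pairwise majorities:
Measure 3 vs Proposal Red: Measure 3 wins 9–8.
Measure 3 vs Measure 2: 6+2 = 8 for Measure 3, 9 for Measure 2 — Measure 2 by 9–8.
Proposal Red–Measure 2: Proposal Red 10–7.
No option is winless: Measure 3 beats Proposal Red; Proposal Red beats Measure 2; Measure 2 beats Measure 3. There is no Condorcet loser.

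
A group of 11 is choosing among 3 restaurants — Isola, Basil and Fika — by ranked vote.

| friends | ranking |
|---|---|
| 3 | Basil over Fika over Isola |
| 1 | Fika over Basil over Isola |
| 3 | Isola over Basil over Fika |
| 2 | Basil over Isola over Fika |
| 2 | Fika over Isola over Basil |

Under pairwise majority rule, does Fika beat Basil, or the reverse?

Basil

Ballots ranking Fika above Basil: 1 + 2 = 3.
Ballots ranking Basil above Fika: 11 − 3 = 8.
Basil wins the head-to-head 8–3.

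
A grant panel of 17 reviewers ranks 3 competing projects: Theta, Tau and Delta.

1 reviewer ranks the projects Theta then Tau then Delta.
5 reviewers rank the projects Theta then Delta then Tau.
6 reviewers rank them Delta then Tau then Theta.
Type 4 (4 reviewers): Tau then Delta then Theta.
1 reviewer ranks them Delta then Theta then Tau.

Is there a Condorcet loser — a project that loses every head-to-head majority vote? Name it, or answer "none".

Pairwise majorities:
Theta vs Tau: Theta preferred on 1+5+1 = 7 ballots; Tau wins 10–7.
Theta–Delta: Delta 11–6.
Tau vs Delta: Tau preferred on 1+4 = 5 ballots; Delta wins 12–5.
Theta loses to every other project — it is the Condorcet loser.

Theta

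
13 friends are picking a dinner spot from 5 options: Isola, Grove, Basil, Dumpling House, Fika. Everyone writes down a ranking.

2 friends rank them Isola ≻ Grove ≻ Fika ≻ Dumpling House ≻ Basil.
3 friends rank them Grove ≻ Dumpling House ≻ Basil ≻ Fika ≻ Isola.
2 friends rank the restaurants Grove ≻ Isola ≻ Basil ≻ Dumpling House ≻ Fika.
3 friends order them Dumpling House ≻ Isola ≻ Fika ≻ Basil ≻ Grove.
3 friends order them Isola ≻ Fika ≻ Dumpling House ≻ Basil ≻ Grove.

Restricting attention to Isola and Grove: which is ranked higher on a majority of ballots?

Isola

Ballots ranking Isola above Grove: 2 + 3 + 3 = 8.
Ballots ranking Grove above Isola: 13 − 8 = 5.
Isola wins the head-to-head 8–5.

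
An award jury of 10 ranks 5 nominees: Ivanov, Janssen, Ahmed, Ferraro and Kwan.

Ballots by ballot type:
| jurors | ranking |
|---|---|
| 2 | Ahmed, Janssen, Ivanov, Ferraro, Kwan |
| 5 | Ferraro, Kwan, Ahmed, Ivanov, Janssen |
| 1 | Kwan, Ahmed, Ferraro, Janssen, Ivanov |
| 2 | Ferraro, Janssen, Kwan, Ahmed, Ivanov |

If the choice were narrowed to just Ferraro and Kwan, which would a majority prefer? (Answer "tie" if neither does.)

Ballots ranking Ferraro above Kwan: 2 + 5 + 2 = 9.
Ballots ranking Kwan above Ferraro: 10 − 9 = 1.
Ferraro wins the head-to-head 9–1.

Ferraro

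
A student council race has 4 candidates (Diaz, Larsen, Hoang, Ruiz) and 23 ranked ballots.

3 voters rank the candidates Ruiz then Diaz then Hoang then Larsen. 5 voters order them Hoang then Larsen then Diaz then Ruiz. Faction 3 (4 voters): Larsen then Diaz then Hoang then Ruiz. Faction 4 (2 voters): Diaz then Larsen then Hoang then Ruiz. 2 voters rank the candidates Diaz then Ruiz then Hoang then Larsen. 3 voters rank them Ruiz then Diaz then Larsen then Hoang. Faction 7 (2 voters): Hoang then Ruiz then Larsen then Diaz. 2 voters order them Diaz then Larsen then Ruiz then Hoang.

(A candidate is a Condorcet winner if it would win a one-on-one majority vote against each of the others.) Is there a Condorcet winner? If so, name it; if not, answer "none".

Diaz

Check each pair by majority over 23 ballots:
Diaz–Larsen: Diaz 12–11.
Diaz vs Hoang: Diaz, 16–7.
Diaz vs Ruiz: Diaz wins 15–8.
Larsen vs Hoang: Hoang wins 12–11.
Larsen vs Ruiz: Larsen, 13–10.
Hoang vs Ruiz: Hoang wins 13–10.
Diaz wins every pairwise contest, so Diaz is the Condorcet winner.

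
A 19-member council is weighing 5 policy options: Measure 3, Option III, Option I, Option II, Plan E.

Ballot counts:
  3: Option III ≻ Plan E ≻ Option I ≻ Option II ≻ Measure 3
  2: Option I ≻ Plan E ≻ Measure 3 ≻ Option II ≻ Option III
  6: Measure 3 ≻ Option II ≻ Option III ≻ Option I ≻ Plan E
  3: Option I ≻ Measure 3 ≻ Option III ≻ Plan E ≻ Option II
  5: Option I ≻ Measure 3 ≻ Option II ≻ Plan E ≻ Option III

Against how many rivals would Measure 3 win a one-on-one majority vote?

3

Measure 3 against each rival (19 council members):
Measure 3 vs Option III: 2+6+3+5 = 16 for Measure 3, 3 for Option III — Measure 3 by 16–3.
Measure 3 vs Option I: Measure 3 is ranked higher on 6 ballots, Option I on 13. Option I wins 13–6.
Measure 3 vs Option II: 16 to 3, Measure 3.
Measure 3 vs Plan E: Measure 3 is ranked higher on 6+3+5 = 14 ballots, Plan E on 5. Measure 3 wins 14–5.
Measure 3 beats Option III, Option II, Plan E; loses to Option I — 3 pairwise wins.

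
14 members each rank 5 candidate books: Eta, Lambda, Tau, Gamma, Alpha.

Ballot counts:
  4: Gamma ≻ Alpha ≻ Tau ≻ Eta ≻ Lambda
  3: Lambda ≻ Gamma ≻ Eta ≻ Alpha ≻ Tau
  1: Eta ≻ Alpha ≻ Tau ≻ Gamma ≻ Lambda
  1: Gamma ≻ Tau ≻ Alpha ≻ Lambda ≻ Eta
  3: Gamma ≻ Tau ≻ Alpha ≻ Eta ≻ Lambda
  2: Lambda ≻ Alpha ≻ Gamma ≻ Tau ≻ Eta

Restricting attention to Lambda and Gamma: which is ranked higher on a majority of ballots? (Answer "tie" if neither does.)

Ballots ranking Lambda above Gamma: 3 + 2 = 5.
Ballots ranking Gamma above Lambda: 14 − 5 = 9.
Gamma wins the head-to-head 9–5.

Gamma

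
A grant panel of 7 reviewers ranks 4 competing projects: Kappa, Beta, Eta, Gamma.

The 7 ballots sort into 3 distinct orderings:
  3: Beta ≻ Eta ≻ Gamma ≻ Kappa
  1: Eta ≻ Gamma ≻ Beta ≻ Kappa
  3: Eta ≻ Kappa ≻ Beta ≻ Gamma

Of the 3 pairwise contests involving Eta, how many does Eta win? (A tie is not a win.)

Eta against each rival (7 reviewers):
Eta vs Kappa: 7 to 0, Eta.
Eta vs Beta: Eta, 4–3.
Eta vs Gamma: Eta is ranked higher on 3+1+3 = 7 ballots, Gamma on 0. Eta wins 7–0.
Eta beats Kappa, Beta, Gamma — 3 pairwise wins.

3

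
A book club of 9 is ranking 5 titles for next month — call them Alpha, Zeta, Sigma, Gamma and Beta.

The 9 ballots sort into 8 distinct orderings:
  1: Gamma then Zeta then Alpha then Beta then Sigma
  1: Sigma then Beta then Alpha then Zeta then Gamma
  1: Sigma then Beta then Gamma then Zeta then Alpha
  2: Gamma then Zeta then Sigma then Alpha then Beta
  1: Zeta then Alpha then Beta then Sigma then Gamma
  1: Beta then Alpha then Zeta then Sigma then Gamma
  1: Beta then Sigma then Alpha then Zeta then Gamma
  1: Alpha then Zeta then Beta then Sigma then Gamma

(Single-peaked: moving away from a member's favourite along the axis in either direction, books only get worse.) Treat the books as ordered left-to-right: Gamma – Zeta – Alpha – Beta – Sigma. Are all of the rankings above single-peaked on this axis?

Axis positions: Gamma=1, Zeta=2, Alpha=3, Beta=4, Sigma=5.
Group 1 (peak Gamma at position 1): ranking walks positions 1-2-3-4-5, expanding outward from the peak — single-peaked.
Group 2 (peak Sigma at position 5): ranking walks positions 5-4-3-2-1, expanding outward from the peak — single-peaked.
Group 3: ranking walks positions 5-4-1-2-3; Gamma is ranked above Alpha even though Alpha lies between Gamma and the peak Sigma on the axis — preferences dip and rise again. Not single-peaked.
Group 4: ranking walks positions 1-2-5-3-4; Sigma is ranked above Alpha even though Alpha lies between Sigma and the peak Gamma on the axis — preferences dip and rise again. Not single-peaked.
Group 5 (peak Zeta at position 2): ranking walks positions 2-3-4-5-1, expanding outward from the peak — single-peaked.
Group 6 (peak Beta at position 4): ranking walks positions 4-3-2-5-1, expanding outward from the peak — single-peaked.
Group 7 (peak Beta at position 4): ranking walks positions 4-5-3-2-1, expanding outward from the peak — single-peaked.
Group 8 (peak Alpha at position 3): ranking walks positions 3-2-4-5-1, expanding outward from the peak — single-peaked.
Group 3 violates single-peakedness, so the profile is not single-peaked on this axis.

no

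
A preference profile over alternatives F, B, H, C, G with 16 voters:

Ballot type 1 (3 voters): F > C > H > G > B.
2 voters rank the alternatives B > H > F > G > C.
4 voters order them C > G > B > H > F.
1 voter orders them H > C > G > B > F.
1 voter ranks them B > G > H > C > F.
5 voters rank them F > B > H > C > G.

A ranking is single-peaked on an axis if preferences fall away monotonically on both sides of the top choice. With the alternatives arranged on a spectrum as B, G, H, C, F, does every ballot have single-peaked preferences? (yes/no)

no

Axis positions: B=1, G=2, H=3, C=4, F=5.
Ballot type 1 (peak F at position 5): ranking walks positions 5-4-3-2-1, expanding outward from the peak — single-peaked.
Ballot type 2: ranking walks positions 1-3-5-2-4; H is ranked above G even though G lies between H and the peak B on the axis — preferences dip and rise again. Not single-peaked.
Ballot type 3: ranking walks positions 4-2-1-3-5; G is ranked above H even though H lies between G and the peak C on the axis — preferences dip and rise again. Not single-peaked.
Ballot type 4 (peak H at position 3): ranking walks positions 3-4-2-1-5, expanding outward from the peak — single-peaked.
Ballot type 5 (peak B at position 1): ranking walks positions 1-2-3-4-5, expanding outward from the peak — single-peaked.
Ballot type 6: ranking walks positions 5-1-3-4-2; B is ranked above C even though C lies between B and the peak F on the axis — preferences dip and rise again. Not single-peaked.
Ballot type 2 violates single-peakedness, so the profile is not single-peaked on this axis.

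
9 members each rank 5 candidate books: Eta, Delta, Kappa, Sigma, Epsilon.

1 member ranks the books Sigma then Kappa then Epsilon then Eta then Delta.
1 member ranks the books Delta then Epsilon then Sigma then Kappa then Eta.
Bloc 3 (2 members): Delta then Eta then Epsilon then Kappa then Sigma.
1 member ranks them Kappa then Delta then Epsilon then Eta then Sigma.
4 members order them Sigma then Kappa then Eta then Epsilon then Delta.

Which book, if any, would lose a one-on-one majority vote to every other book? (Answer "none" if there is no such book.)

Pairwise majorities:
Eta vs Delta: Eta preferred on 1+4 = 5 ballots; Eta wins 5–4.
Eta vs Kappa: Kappa wins 7–2.
Eta–Sigma: Sigma 6–3.
Eta vs Epsilon: Eta preferred on 2+4 = 6 ballots; Eta wins 6–3.
Delta vs Kappa: Kappa, 6–3.
Delta vs Sigma: Delta preferred on 1+2+1 = 4 ballots; Sigma wins 5–4.
Delta–Epsilon: Epsilon 5–4.
Kappa vs Sigma: Kappa preferred on 2+1 = 3 ballots; Sigma wins 6–3.
Kappa–Epsilon: Kappa 6–3.
Sigma–Epsilon: Sigma 5–4.
Delta loses to every other book — it is the Condorcet loser.

Delta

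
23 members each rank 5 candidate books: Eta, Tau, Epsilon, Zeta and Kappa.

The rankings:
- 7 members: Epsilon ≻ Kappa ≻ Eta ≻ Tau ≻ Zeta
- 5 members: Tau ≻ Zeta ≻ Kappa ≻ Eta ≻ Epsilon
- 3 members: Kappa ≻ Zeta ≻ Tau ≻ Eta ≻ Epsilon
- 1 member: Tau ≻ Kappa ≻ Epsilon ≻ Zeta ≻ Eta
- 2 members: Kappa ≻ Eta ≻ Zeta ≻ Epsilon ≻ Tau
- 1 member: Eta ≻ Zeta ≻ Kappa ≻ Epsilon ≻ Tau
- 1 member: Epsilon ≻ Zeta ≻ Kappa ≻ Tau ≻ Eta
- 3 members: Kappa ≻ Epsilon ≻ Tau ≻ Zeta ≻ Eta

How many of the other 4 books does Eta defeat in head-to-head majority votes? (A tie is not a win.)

Eta against each rival (23 members):
Eta vs Tau: Eta preferred on 7+2+1 = 10 ballots; Tau wins 13–10.
Eta–Epsilon: Epsilon 12–11.
Eta vs Zeta: Eta preferred on 7+2+1 = 10 ballots; Zeta wins 13–10.
Eta vs Kappa: Kappa wins 22–1.
Eta beats no one; loses to Tau, Epsilon, Zeta, Kappa — 0 pairwise wins.

0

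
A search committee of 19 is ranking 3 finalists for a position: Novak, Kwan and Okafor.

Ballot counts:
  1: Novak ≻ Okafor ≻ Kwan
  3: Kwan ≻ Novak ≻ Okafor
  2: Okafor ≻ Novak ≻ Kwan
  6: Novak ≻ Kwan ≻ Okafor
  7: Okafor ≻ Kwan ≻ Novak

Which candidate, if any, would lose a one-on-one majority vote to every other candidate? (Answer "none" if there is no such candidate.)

none

Head-to-head results (19 committee members):
Novak vs Kwan: Kwan, 10–9.
Novak vs Okafor: Novak, 10–9.
Kwan vs Okafor: 9 to 10, Okafor.
Every candidate wins at least one matchup (Novak beats Okafor; Kwan beats Novak; Okafor beats Kwan), so there is no Condorcet loser.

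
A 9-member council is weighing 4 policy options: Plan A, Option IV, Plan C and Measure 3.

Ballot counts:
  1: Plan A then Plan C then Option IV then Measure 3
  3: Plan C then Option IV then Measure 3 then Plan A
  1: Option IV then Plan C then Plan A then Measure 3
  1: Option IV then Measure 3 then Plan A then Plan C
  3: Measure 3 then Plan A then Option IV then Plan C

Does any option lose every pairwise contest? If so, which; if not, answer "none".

Head-to-head results (9 council members):
Plan A vs Option IV: Plan A preferred on 1+3 = 4 ballots; Option IV wins 5–4.
Plan A vs Plan C: Plan A wins 5–4.
Plan A vs Measure 3: Measure 3, 7–2.
Option IV vs Plan C: 1+1+3 = 5 for Option IV, 4 for Plan C — Option IV by 5–4.
Option IV vs Measure 3: Option IV wins 6–3.
Plan C–Measure 3: Plan C 5–4.
Every option wins at least one matchup (Plan A beats Plan C; Option IV beats Plan A; Plan C beats Measure 3; Measure 3 beats Plan A), so there is no Condorcet loser.

none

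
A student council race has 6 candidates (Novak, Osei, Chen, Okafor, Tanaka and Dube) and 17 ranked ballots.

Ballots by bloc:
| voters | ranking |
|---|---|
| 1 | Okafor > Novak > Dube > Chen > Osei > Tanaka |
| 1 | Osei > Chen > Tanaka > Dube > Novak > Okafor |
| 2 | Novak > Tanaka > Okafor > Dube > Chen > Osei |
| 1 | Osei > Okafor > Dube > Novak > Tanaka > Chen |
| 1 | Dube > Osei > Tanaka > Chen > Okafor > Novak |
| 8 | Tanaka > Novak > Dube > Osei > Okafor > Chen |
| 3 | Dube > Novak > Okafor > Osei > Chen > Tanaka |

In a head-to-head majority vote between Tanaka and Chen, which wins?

Tanaka

Ballots ranking Tanaka above Chen: 2 + 1 + 1 + 8 = 12.
Ballots ranking Chen above Tanaka: 17 − 12 = 5.
Tanaka wins the head-to-head 12–5.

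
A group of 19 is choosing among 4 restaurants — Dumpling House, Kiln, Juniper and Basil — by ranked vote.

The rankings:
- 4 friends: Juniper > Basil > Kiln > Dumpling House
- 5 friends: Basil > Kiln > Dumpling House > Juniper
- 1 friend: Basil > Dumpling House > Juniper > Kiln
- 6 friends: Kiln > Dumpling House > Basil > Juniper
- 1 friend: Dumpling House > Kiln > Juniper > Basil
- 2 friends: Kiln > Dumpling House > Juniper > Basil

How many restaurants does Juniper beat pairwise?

Juniper against each rival (19 friends):
Juniper vs Dumpling House: Dumpling House, 15–4.
Juniper vs Kiln: Juniper is ranked higher on 4+1 = 5 ballots, Kiln on 14. Kiln wins 14–5.
Juniper vs Basil: 7 to 12, Basil.
Juniper beats no one; loses to Dumpling House, Kiln, Basil — 0 pairwise wins.

0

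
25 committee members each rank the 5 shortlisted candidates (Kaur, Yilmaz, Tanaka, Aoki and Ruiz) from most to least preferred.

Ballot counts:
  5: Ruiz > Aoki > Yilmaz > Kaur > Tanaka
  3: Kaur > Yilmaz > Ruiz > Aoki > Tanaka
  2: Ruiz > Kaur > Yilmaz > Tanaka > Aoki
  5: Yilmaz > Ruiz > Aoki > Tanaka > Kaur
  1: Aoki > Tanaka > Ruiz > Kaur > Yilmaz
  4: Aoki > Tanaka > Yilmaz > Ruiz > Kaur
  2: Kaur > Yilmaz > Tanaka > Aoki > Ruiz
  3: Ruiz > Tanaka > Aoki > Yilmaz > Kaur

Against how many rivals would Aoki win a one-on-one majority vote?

Aoki against each rival (25 committee members):
Aoki vs Kaur: Aoki is ranked higher on 5+5+1+4+3 = 18 ballots, Kaur on 7. Aoki wins 18–7.
Aoki vs Yilmaz: Aoki, 13–12.
Aoki vs Tanaka: 18 to 7, Aoki.
Aoki vs Ruiz: Aoki is ranked higher on 1+4+2 = 7 ballots, Ruiz on 18. Ruiz wins 18–7.
Aoki beats Kaur, Yilmaz, Tanaka; loses to Ruiz — 3 pairwise wins.

3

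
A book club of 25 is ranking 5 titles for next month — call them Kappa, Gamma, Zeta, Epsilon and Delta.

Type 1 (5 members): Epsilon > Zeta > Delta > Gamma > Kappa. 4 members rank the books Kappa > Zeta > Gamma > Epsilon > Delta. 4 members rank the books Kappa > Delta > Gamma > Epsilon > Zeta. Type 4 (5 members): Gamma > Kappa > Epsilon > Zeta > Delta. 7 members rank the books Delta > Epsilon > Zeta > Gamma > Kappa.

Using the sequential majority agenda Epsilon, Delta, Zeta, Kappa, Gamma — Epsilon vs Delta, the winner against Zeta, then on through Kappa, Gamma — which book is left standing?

Round 1: Epsilon vs Delta — 14–11, Epsilon advances.
Round 2: Epsilon vs Zeta — 21–4, Epsilon advances.
Round 3: Epsilon vs Kappa — 12–13, Kappa advances.
Round 4: Kappa vs Gamma — 8–17, Gamma advances.
The agenda winner is Gamma.

Gamma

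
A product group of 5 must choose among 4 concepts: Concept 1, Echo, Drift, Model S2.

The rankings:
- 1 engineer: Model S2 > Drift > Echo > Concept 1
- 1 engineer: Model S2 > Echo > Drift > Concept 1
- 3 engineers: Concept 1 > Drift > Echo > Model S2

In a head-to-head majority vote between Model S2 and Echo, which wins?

Ballots ranking Model S2 above Echo: 1 + 1 = 2.
Ballots ranking Echo above Model S2: 5 − 2 = 3.
Echo wins the head-to-head 3–2.

Echo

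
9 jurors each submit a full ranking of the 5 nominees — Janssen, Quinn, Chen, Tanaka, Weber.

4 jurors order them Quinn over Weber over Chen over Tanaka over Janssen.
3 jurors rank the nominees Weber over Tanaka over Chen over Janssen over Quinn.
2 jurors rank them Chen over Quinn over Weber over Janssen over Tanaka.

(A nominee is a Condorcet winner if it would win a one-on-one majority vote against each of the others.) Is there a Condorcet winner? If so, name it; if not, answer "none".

none

Pairwise majorities:
Janssen vs Quinn: Quinn, 6–3.
Janssen vs Chen: Chen wins 9–0.
Janssen–Tanaka: Tanaka 7–2.
Janssen–Weber: Weber 9–0.
Quinn–Chen: Chen 5–4.
Quinn vs Tanaka: Quinn wins 6–3.
Quinn–Weber: Quinn 6–3.
Chen vs Tanaka: Chen, 6–3.
Chen vs Weber: Weber, 7–2.
Tanaka vs Weber: Weber, 9–0.
Every nominee loses at least once (Janssen loses to Quinn; Quinn loses to Chen; Chen loses to Weber; Tanaka loses to Quinn; Weber loses to Quinn). The majority relation contains the cycle Quinn beats Weber beats Chen beats Quinn, so there is no Condorcet winner.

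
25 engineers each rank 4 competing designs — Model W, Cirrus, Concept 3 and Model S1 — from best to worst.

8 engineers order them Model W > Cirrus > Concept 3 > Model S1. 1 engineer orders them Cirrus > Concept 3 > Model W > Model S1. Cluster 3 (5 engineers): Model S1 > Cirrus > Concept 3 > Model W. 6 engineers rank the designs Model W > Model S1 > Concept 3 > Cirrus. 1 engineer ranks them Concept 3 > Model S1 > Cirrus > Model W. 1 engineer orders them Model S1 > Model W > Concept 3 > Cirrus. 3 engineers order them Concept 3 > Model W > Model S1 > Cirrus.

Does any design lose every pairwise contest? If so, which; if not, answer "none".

Pairwise majorities:
Model W vs Cirrus: Model W wins 18–7.
Model W vs Concept 3: 8+6+1 = 15 for Model W, 10 for Concept 3 — Model W by 15–10.
Model W vs Model S1: Model W wins 18–7.
Cirrus vs Concept 3: Cirrus preferred on 8+1+5 = 14 ballots; Cirrus wins 14–11.
Cirrus–Model S1: Model S1 16–9.
Concept 3 vs Model S1: Concept 3, 13–12.
Each design has at least one pairwise win (Model W beats Cirrus; Cirrus beats Concept 3; Concept 3 beats Model S1; Model S1 beats Cirrus) — no Condorcet loser.

none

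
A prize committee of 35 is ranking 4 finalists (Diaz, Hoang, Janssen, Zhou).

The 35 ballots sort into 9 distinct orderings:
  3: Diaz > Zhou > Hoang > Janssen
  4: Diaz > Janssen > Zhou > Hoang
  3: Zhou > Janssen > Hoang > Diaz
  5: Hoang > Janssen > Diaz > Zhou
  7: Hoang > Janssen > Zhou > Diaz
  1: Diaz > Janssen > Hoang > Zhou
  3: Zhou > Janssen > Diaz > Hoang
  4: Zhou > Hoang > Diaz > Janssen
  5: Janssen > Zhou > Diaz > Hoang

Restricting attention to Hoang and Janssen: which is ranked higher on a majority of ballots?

Ballots ranking Hoang above Janssen: 3 + 5 + 7 + 4 = 19.
Ballots ranking Janssen above Hoang: 35 − 19 = 16.
Hoang wins the head-to-head 19–16.

Hoang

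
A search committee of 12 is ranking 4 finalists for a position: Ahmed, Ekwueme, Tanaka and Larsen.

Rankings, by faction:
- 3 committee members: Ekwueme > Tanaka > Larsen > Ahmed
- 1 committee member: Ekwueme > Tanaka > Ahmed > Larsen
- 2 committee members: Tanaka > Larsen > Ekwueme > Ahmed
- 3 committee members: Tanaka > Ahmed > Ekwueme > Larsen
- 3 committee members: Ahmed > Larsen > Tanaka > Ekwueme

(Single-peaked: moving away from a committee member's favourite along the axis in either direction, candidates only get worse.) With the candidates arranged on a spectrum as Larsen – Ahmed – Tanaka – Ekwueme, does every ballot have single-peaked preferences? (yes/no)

no

Axis positions: Larsen=1, Ahmed=2, Tanaka=3, Ekwueme=4.
Faction 1: ranking walks positions 4-3-1-2; Larsen is ranked above Ahmed even though Ahmed lies between Larsen and the peak Ekwueme on the axis — preferences dip and rise again. Not single-peaked.
Faction 2 (peak Ekwueme at position 4): ranking walks positions 4-3-2-1, expanding outward from the peak — single-peaked.
Faction 3: ranking walks positions 3-1-4-2; Larsen is ranked above Ahmed even though Ahmed lies between Larsen and the peak Tanaka on the axis — preferences dip and rise again. Not single-peaked.
Faction 4 (peak Tanaka at position 3): ranking walks positions 3-2-4-1, expanding outward from the peak — single-peaked.
Faction 5 (peak Ahmed at position 2): ranking walks positions 2-1-3-4, expanding outward from the peak — single-peaked.
Faction 1 violates single-peakedness, so the profile is not single-peaked on this axis.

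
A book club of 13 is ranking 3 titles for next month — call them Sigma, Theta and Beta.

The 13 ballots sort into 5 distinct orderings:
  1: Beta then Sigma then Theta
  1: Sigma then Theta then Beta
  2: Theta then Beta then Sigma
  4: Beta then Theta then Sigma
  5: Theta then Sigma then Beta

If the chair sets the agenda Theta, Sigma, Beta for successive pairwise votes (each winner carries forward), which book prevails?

Round 1: Theta vs Sigma — 11–2, Theta advances.
Round 2: Theta vs Beta — 8–5, Theta advances.
The agenda winner is Theta.

Theta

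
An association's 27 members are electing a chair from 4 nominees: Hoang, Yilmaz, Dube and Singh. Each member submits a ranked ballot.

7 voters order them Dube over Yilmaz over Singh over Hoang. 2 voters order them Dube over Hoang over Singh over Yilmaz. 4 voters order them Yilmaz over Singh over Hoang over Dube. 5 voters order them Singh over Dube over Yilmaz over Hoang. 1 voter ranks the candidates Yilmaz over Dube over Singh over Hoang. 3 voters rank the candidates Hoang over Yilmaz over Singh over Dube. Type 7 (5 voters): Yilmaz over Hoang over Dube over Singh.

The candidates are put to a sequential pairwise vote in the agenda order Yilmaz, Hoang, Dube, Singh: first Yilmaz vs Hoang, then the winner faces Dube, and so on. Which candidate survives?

Dube

Round 1: Yilmaz vs Hoang — 22–5, Yilmaz advances.
Round 2: Yilmaz vs Dube — 13–14, Dube advances.
Round 3: Dube vs Singh — 15–12, Dube advances.
Dube survives the agenda.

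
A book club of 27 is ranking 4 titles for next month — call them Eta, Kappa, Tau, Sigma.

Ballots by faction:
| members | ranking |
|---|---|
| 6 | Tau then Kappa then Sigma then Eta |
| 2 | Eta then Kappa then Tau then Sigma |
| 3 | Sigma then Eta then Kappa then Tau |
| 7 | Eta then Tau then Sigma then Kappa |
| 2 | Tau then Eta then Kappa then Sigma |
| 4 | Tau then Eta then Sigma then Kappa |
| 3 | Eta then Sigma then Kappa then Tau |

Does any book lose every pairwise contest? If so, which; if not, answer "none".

Kappa

Pairwise majorities:
Eta vs Kappa: Eta preferred on 2+3+7+2+4+3 = 21 ballots; Eta wins 21–6.
Eta vs Tau: 2+3+7+3 = 15 for Eta, 12 for Tau — Eta by 15–12.
Eta vs Sigma: Eta preferred on 2+7+2+4+3 = 18 ballots; Eta wins 18–9.
Kappa vs Tau: Kappa preferred on 2+3+3 = 8 ballots; Tau wins 19–8.
Kappa vs Sigma: 10 to 17, Sigma.
Tau vs Sigma: Tau preferred on 6+2+7+2+4 = 21 ballots; Tau wins 21–6.
Only Kappa has no wins; Kappa is the Condorcet loser.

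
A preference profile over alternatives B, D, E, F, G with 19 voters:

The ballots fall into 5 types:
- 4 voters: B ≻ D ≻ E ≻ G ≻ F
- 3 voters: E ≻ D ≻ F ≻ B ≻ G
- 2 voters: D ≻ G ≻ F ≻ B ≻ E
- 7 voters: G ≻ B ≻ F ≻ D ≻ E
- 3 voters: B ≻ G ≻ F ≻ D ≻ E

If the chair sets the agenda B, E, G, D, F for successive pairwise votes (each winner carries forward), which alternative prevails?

B

Round 1: B vs E — 16–3, B advances.
Round 2: B vs G — 10–9, B advances.
Round 3: B vs D — 14–5, B advances.
Round 4: B vs F — 14–5, B advances.
The agenda winner is B.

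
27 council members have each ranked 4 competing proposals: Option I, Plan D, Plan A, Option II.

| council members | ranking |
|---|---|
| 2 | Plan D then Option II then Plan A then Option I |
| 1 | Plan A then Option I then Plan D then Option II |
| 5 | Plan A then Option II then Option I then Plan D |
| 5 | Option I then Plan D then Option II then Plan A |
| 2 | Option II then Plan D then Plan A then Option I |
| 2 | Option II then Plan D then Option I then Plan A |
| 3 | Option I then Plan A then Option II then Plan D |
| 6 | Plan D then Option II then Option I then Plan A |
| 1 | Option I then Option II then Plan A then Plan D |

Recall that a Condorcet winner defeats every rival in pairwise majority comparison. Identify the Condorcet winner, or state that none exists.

none

Head-to-head results (27 council members):
Option I vs Plan D: Option I is ranked higher on 1+5+5+3+1 = 15 ballots, Plan D on 12. Option I wins 15–12.
Option I vs Plan A: Option I preferred on 5+2+3+6+1 = 17 ballots; Option I wins 17–10.
Option I vs Option II: 10 to 17, Option II.
Plan D vs Plan A: 17 to 10, Plan D.
Plan D vs Option II: 2+1+5+6 = 14 for Plan D, 13 for Option II — Plan D by 14–13.
Plan A vs Option II: 9 to 18, Option II.
Each option drops at least one matchup (Option I loses to Option II; Plan D loses to Option I; Plan A loses to Option I; Option II loses to Plan D); the cycle Option I → Plan D → Option II → Option I rules out a Condorcet winner.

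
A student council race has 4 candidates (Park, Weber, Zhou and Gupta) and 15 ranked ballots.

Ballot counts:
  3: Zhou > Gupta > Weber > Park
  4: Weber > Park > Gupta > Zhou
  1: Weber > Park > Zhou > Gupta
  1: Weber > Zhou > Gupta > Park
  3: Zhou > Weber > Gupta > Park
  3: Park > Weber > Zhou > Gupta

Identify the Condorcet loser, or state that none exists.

Gupta

Head-to-head results (15 voters):
Park–Weber: Weber 12–3.
Park vs Zhou: Park, 8–7.
Park vs Gupta: Park wins 8–7.
Weber vs Zhou: Weber, 9–6.
Weber vs Gupta: Weber wins 12–3.
Zhou–Gupta: Zhou 11–4.
Only Gupta has no wins; Gupta is the Condorcet loser.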